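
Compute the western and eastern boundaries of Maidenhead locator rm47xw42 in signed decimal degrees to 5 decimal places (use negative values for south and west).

Field R=17, M=12: +17·20° lon, +12·10° lat → SW at lon 160°, lat 30°.
Square 4, 7: +4·2° lon, +7·1° lat → SW at lon 168°, lat 37°.
Subsquare x=23, w=22: +23·0.0833333° lon, +22·0.0416667° lat → SW at lon 169.917°, lat 37.9167°.
Extended square 4, 2: +4·0.00833333° lon, +2·0.00416667° lat → SW at lon 169.95°, lat 37.925°.
Cell spans 0.00833333° lon × 0.00416667° lat.
west 169.95000, east 169.95833.

169.95000, 169.95833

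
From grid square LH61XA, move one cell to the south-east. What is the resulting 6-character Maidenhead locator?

LH70ax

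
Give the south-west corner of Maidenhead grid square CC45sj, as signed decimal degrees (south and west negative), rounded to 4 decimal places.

Field C=2, C=2: +2·20° lon, +2·10° lat → SW at lon -140°, lat -70°.
Square 4, 5: +4·2° lon, +5·1° lat → SW at lon -132°, lat -65°.
Subsquare s=18, j=9: +18·0.0833333° lon, +9·0.0416667° lat → SW at lon -130.5°, lat -64.625°.
latitude -64.6250, longitude -130.5000.

-64.6250, -130.5000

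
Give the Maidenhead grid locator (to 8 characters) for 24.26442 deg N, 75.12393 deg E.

Offset from 180°W / 90°S: lon 255.12393°, lat 114.26442°.
Field: lon ⌊255.12393/20⌋ = 12 → M; lat ⌊114.26442/10⌋ = 11 → L.
Square: lon ⌊15.12393/2⌋ = 7; lat ⌊4.26442/1⌋ = 4.
Subsquare: lon ⌊1.12393/0.0833333⌋ = 13 → n; lat ⌊0.26442/0.0416667⌋ = 6 → g.
Extended square: lon ⌊0.04060/0.00833333⌋ = 4; lat ⌊0.01442/0.00416667⌋ = 3.

ML74ng43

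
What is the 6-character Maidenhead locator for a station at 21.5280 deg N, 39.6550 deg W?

Offset from 180°W / 90°S: lon 140.3450°, lat 111.5280°.
Field (20°×10°, letters A–R): 140.3450/20 → 7 → H, 111.5280/10 → 11 → L; chars HL.
Square (2°×1°, digits 0–9): 0.3450/2 → 0, 1.5280/1 → 1; chars 01.
Subsquare (5′×2.5′, letters a–x): 0.3450/0.0833333 → 4 → e, 0.5280/0.0416667 → 12 → m; chars em.

HL01em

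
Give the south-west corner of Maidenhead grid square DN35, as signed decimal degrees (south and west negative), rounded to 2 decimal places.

45.00, -114.00

Field D=3, N=13: +3·20° lon, +13·10° lat → SW at lon -120°, lat 40°.
Square 3, 5: +3·2° lon, +5·1° lat → SW at lon -114°, lat 45°.
latitude 45.00, longitude -114.00.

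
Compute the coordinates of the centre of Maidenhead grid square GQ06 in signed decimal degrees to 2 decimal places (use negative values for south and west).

76.50, -59.00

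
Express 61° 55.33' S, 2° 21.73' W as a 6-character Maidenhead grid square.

Offset from 180°W / 90°S: lon 177.6378°, lat 28.0778°.
Field: 177.6378/20 → 8 → I, 28.0778/10 → 2 → C; chars IC.
Square: 17.6378/2 → 8, 8.0778/1 → 8; chars 88.
Subsquare: 1.6378/0.0833333 → 19 → t, 0.0778/0.0416667 → 1 → b; chars tb.

IC88tb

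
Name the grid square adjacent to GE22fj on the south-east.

Longitude subsquare f = 5; +1 → 6 = g.
Latitude subsquare j = 9; −1 → 8 = i.

GE22gi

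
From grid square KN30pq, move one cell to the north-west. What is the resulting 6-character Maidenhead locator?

Longitude subsquare p = 15; −1 → 14 = o.
Latitude subsquare q = 16; +1 → 17 = r.

KN30or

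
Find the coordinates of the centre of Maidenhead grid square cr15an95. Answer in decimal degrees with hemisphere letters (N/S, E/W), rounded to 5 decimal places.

85.56458° N, 137.92083° W

Field C=2, R=17: +2·20° lon, +17·10° lat → SW at lon -140°, lat 80°.
Square 1, 5: +1·2° lon, +5·1° lat → SW at lon -138°, lat 85°.
Subsquare a=0, n=13: +0·0.0833333° lon, +13·0.0416667° lat → SW at lon -138°, lat 85.5417°.
Extended square 9, 5: +9·0.00833333° lon, +5·0.00416667° lat → SW at lon -137.925°, lat 85.5625°.
Cell spans 0.00833333° lon × 0.00416667° lat. Centre is SW corner plus half of each.
latitude 85.56458° N, longitude 137.92083° W.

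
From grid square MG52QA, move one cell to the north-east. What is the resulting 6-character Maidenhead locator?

MG52rb

Longitude subsquare q = 16; +1 → 17 = r.
Latitude subsquare a = 0; +1 → 1 = b.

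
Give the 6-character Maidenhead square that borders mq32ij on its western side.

MQ32hj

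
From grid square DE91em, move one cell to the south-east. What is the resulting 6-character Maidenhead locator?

Longitude subsquare e = 4; +1 → 5 = f.
Latitude subsquare m = 12; −1 → 11 = l.

DE91fl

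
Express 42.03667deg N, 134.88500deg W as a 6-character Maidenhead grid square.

Shift to the Maidenhead origin (180°W, 90°S): lon 45.1150, lat 132.0367.
Field: lon ⌊45.1150/20⌋ = 2 → C; lat ⌊132.0367/10⌋ = 13 → N.
Square: lon ⌊5.1150/2⌋ = 2; lat ⌊2.0367/1⌋ = 2.
Subsquare: lon ⌊1.1150/0.0833333⌋ = 13 → n; lat ⌊0.0367/0.0416667⌋ = 0 → a.

CN22na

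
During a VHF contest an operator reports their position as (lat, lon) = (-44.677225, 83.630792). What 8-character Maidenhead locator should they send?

NE15th57

Add 180° to longitude and 90° to latitude: 263.63079, 45.32278.
Field (20°×10°, letters A–R): lon ⌊263.63079/20⌋ = 13 → N; lat ⌊45.32278/10⌋ = 4 → E.
Square (2°×1°, digits 0–9): lon ⌊3.63079/2⌋ = 1; lat ⌊5.32278/1⌋ = 5.
Subsquare (5′×2.5′, letters a–x): lon ⌊1.63079/0.0833333⌋ = 19 → t; lat ⌊0.32278/0.0416667⌋ = 7 → h.
Extended square (30″×15″, digits 0–9): lon ⌊0.04746/0.00833333⌋ = 5; lat ⌊0.03111/0.00416667⌋ = 7.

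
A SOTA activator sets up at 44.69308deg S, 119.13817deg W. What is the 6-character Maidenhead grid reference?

Offset from 180°W / 90°S: lon 60.8618°, lat 45.3069°.
Field (20°×10°, letters A–R): 60.8618/20 → 3 → D, 45.3069/10 → 4 → E; chars DE.
Square (2°×1°, digits 0–9): 0.8618/2 → 0, 5.3069/1 → 5; chars 05.
Subsquare (5′×2.5′, letters a–x): 0.8618/0.0833333 → 10 → k, 0.3069/0.0416667 → 7 → h; chars kh.

DE05kh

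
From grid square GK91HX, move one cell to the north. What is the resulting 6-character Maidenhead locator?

Latitude subsquare x = 23; +1 → 24, wraps to 0 = a, carry into square.
Latitude square 1; +1 → 2.
The longitude characters are unchanged.

GK92ha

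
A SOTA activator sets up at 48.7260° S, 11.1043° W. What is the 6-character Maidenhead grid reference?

IE41kg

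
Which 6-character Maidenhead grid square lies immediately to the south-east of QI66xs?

QI76ar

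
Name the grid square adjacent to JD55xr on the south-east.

JD65aq

Longitude subsquare x = 23; +1 → 24, wraps to 0 = a, carry into square.
Longitude square 5; +1 → 6.
Latitude subsquare r = 17; −1 → 16 = q.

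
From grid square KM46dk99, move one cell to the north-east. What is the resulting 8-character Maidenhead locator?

KM46el00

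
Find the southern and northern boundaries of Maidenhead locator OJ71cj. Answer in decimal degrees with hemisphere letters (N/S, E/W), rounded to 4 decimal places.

1.3750° N, 1.4167° N

Field O=14, J=9: +14·20° lon, +9·10° lat → SW at lon 100°, lat 0°.
Square 7, 1: +7·2° lon, +1·1° lat → SW at lon 114°, lat 1°.
Subsquare c=2, j=9: +2·0.0833333° lon, +9·0.0416667° lat → SW at lon 114.167°, lat 1.375°.
Cell spans 0.0833333° lon × 0.0416667° lat.
south 1.3750° N, north 1.4167° N.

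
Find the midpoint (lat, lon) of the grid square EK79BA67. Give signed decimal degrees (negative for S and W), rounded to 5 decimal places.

19.03125, -85.86250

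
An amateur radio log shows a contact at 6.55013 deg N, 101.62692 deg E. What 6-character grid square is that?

Shift to the Maidenhead origin (180°W, 90°S): lon 281.6269, lat 96.5501.
Field (20°×10°, letters A–R): 281.6269/20 → 14 → O, 96.5501/10 → 9 → J; chars OJ.
Square (2°×1°, digits 0–9): 1.6269/2 → 0, 6.5501/1 → 6; chars 06.
Subsquare (5′×2.5′, letters a–x): 1.6269/0.0833333 → 19 → t, 0.5501/0.0416667 → 13 → n; chars tn.

OJ06tn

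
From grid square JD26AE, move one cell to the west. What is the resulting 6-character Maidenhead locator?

JD16xe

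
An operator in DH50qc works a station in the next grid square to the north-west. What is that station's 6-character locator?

Longitude subsquare q = 16; −1 → 15 = p.
Latitude subsquare c = 2; +1 → 3 = d.

DH50pd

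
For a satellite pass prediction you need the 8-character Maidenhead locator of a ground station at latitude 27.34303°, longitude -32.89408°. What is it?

Shift to the Maidenhead origin (180°W, 90°S): lon 147.10592, lat 117.34303.
Field (20°×10°, letters A–R): 147.10592/20 → 7 → H, 117.34303/10 → 11 → L; chars HL.
Square (2°×1°, digits 0–9): 7.10592/2 → 3, 7.34303/1 → 7; chars 37.
Subsquare (5′×2.5′, letters a–x): 1.10592/0.0833333 → 13 → n, 0.34303/0.0416667 → 8 → i; chars ni.
Extended square (30″×15″, digits 0–9): 0.02259/0.00833333 → 2, 0.00970/0.00416667 → 2; chars 22.

HL37ni22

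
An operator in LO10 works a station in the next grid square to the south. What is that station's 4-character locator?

LN19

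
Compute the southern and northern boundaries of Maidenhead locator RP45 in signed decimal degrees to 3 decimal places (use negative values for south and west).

Field R=17, P=15: +17·20° lon, +15·10° lat → SW at lon 160°, lat 60°.
Square 4, 5: +4·2° lon, +5·1° lat → SW at lon 168°, lat 65°.
Cell spans 2° lon × 1° lat.
south 65.000, north 66.000.

65.000, 66.000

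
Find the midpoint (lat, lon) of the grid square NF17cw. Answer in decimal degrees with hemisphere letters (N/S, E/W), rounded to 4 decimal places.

32.0625° S, 82.2083° E

Field N=13, F=5: +13·20° lon, +5·10° lat → SW at lon 80°, lat -40°.
Square 1, 7: +1·2° lon, +7·1° lat → SW at lon 82°, lat -33°.
Subsquare c=2, w=22: +2·0.0833333° lon, +22·0.0416667° lat → SW at lon 82.1667°, lat -32.0833°.
Cell spans 0.0833333° lon × 0.0416667° lat. Centre is SW corner plus half of each.
latitude 32.0625° S, longitude 82.2083° E.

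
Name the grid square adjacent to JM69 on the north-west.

JN50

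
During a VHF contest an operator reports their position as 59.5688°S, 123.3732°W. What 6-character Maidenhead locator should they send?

CD80hk

Shift to the Maidenhead origin (180°W, 90°S): lon 56.6268, lat 30.4312.
Field: 56.6268/20 → 2 → C, 30.4312/10 → 3 → D; chars CD.
Square: 16.6268/2 → 8, 0.4312/1 → 0; chars 80.
Subsquare: 0.6268/0.0833333 → 7 → h, 0.4312/0.0416667 → 10 → k; chars hk.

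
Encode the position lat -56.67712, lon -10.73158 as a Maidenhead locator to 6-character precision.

Shift to the Maidenhead origin (180°W, 90°S): lon 169.2684, lat 33.3229.
Field (20°×10°, letters A–R): 169.2684/20 → 8 → I, 33.3229/10 → 3 → D; chars ID.
Square (2°×1°, digits 0–9): 9.2684/2 → 4, 3.3229/1 → 3; chars 43.
Subsquare (5′×2.5′, letters a–x): 1.2684/0.0833333 → 15 → p, 0.3229/0.0416667 → 7 → h; chars ph.

ID43ph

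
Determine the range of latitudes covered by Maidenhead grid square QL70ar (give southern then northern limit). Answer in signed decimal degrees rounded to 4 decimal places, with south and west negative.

20.7083, 20.7500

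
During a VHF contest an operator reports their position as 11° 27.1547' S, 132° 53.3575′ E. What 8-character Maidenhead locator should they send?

Offset from 180°W / 90°S: lon 312.88929°, lat 78.54742°.
Field: 312.88929/20 → 15 → P, 78.54742/10 → 7 → H; chars PH.
Square: 12.88929/2 → 6, 8.54742/1 → 8; chars 68.
Subsquare: 0.88929/0.0833333 → 10 → k, 0.54742/0.0416667 → 13 → n; chars kn.
Extended square: 0.05596/0.00833333 → 6, 0.00575/0.00416667 → 1; chars 61.

PH68kn61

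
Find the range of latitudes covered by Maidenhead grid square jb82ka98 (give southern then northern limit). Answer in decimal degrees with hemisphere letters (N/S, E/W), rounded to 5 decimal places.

Field J=9, B=1: +9·20° lon, +1·10° lat → SW at lon 0°, lat -80°.
Square 8, 2: +8·2° lon, +2·1° lat → SW at lon 16°, lat -78°.
Subsquare k=10, a=0: +10·0.0833333° lon, +0·0.0416667° lat → SW at lon 16.8333°, lat -78°.
Extended square 9, 8: +9·0.00833333° lon, +8·0.00416667° lat → SW at lon 16.9083°, lat -77.9667°.
Cell spans 0.00833333° lon × 0.00416667° lat.
south 77.96667° S, north 77.96250° S.

77.96667° S, 77.96250° S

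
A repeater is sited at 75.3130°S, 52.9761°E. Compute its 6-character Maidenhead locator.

LB64lq

Add 180° to longitude and 90° to latitude: 232.9761, 14.6870.
Field: 232.9761/20 → 11 → L, 14.6870/10 → 1 → B; chars LB.
Square: 12.9761/2 → 6, 4.6870/1 → 4; chars 64.
Subsquare: 0.9761/0.0833333 → 11 → l, 0.6870/0.0416667 → 16 → q; chars lq.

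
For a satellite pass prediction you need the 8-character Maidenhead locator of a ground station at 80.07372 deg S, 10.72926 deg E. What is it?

Shift to the Maidenhead origin (180°W, 90°S): lon 190.72926, lat 9.92628.
Field (20°×10°, letters A–R): lon ⌊190.72926/20⌋ = 9 → J; lat ⌊9.92628/10⌋ = 0 → A.
Square (2°×1°, digits 0–9): lon ⌊10.72926/2⌋ = 5; lat ⌊9.92628/1⌋ = 9.
Subsquare (5′×2.5′, letters a–x): lon ⌊0.72926/0.0833333⌋ = 8 → i; lat ⌊0.92628/0.0416667⌋ = 22 → w.
Extended square (30″×15″, digits 0–9): lon ⌊0.06259/0.00833333⌋ = 7; lat ⌊0.00961/0.00416667⌋ = 2.

JA59iw72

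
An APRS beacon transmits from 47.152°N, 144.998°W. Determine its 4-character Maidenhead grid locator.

Offset from 180°W / 90°S: lon 35.00°, lat 137.15°.
Field: lon ⌊35.00/20⌋ = 1 → B; lat ⌊137.15/10⌋ = 13 → N.
Square: lon ⌊15.00/2⌋ = 7; lat ⌊7.15/1⌋ = 7.

BN77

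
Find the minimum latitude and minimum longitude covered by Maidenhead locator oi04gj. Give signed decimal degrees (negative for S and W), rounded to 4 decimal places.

Field O=14, I=8: +14·20° lon, +8·10° lat → SW at lon 100°, lat -10°.
Square 0, 4: +0·2° lon, +4·1° lat → SW at lon 100°, lat -6°.
Subsquare g=6, j=9: +6·0.0833333° lon, +9·0.0416667° lat → SW at lon 100.5°, lat -5.625°.
latitude -5.6250, longitude 100.5000.

-5.6250, 100.5000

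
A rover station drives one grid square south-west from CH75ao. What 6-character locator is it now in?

Longitude subsquare a = 0; −1 → -1, wraps to 23 = x, carry into square.
Longitude square 7; −1 → 6.
Latitude subsquare o = 14; −1 → 13 = n.

CH65xn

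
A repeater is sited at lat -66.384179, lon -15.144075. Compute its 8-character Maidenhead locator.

Shift to the Maidenhead origin (180°W, 90°S): lon 164.85593, lat 23.61582.
Field: lon ⌊164.85593/20⌋ = 8 → I; lat ⌊23.61582/10⌋ = 2 → C.
Square: lon ⌊4.85593/2⌋ = 2; lat ⌊3.61582/1⌋ = 3.
Subsquare: lon ⌊0.85593/0.0833333⌋ = 10 → k; lat ⌊0.61582/0.0416667⌋ = 14 → o.
Extended square: lon ⌊0.02259/0.00833333⌋ = 2; lat ⌊0.03249/0.00416667⌋ = 7.

IC23ko27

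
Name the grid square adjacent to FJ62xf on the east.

FJ72af

Longitude subsquare x = 23; +1 → 24, wraps to 0 = a, carry into square.
Longitude square 6; +1 → 7.
The latitude characters are unchanged.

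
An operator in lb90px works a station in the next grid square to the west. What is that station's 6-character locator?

LB90ox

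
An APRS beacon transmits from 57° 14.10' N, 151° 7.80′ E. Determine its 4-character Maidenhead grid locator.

QO57

Offset from 180°W / 90°S: lon 331.13°, lat 147.24°.
Field: lon ⌊331.13/20⌋ = 16 → Q; lat ⌊147.24/10⌋ = 14 → O.
Square: lon ⌊11.13/2⌋ = 5; lat ⌊7.24/1⌋ = 7.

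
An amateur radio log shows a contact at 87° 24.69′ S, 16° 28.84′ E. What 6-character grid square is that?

JA82fo

Add 180° to longitude and 90° to latitude: 196.4807, 2.5885.
Field (20°×10°, letters A–R): 196.4807/20 → 9 → J, 2.5885/10 → 0 → A; chars JA.
Square (2°×1°, digits 0–9): 16.4807/2 → 8, 2.5885/1 → 2; chars 82.
Subsquare (5′×2.5′, letters a–x): 0.4807/0.0833333 → 5 → f, 0.5885/0.0416667 → 14 → o; chars fo.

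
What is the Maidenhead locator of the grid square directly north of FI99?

FJ90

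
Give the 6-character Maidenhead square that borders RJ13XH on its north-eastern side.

RJ23ai

Longitude subsquare x = 23; +1 → 24, wraps to 0 = a, carry into square.
Longitude square 1; +1 → 2.
Latitude subsquare h = 7; +1 → 8 = i.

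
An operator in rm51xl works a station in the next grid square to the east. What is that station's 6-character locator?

Longitude subsquare x = 23; +1 → 24, wraps to 0 = a, carry into square.
Longitude square 5; +1 → 6.
The latitude characters are unchanged.

RM61al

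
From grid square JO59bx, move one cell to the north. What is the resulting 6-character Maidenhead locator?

Latitude subsquare x = 23; +1 → 24, wraps to 0 = a, carry into square.
Latitude square 9; +1 → 10, wraps to 0, carry into field.
Latitude field O = 14; +1 → 15 = P.
The longitude characters are unchanged.

JP50ba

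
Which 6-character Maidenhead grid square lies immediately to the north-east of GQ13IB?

GQ13jc

Longitude subsquare i = 8; +1 → 9 = j.
Latitude subsquare b = 1; +1 → 2 = c.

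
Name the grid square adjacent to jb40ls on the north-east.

JB40mt

Longitude subsquare l = 11; +1 → 12 = m.
Latitude subsquare s = 18; +1 → 19 = t.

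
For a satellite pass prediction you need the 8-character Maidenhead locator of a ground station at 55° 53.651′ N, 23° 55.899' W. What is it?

HO85av84

Offset from 180°W / 90°S: lon 156.06835°, lat 145.89418°.
Field: 156.06835/20 → 7 → H, 145.89418/10 → 14 → O; chars HO.
Square: 16.06835/2 → 8, 5.89418/1 → 5; chars 85.
Subsquare: 0.06835/0.0833333 → 0 → a, 0.89418/0.0416667 → 21 → v; chars av.
Extended square: 0.06835/0.00833333 → 8, 0.01918/0.00416667 → 4; chars 84.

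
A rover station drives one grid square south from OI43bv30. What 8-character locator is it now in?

OI43bu39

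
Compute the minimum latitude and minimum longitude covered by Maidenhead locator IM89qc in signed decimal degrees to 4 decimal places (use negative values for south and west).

Field I=8, M=12: +8·20° lon, +12·10° lat → SW at lon -20°, lat 30°.
Square 8, 9: +8·2° lon, +9·1° lat → SW at lon -4°, lat 39°.
Subsquare q=16, c=2: +16·0.0833333° lon, +2·0.0416667° lat → SW at lon -2.66667°, lat 39.0833°.
latitude 39.0833, longitude -2.6667.

39.0833, -2.6667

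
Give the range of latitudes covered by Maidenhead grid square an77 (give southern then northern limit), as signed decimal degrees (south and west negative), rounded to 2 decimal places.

47.00, 48.00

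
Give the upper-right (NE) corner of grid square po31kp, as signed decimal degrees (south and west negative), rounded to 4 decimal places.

51.6667, 126.9167

Field P=15, O=14: +15·20° lon, +14·10° lat → SW at lon 120°, lat 50°.
Square 3, 1: +3·2° lon, +1·1° lat → SW at lon 126°, lat 51°.
Subsquare k=10, p=15: +10·0.0833333° lon, +15·0.0416667° lat → SW at lon 126.833°, lat 51.625°.
Cell spans 0.0833333° lon × 0.0416667° lat. NE corner is SW corner plus one full cell.
latitude 51.6667, longitude 126.9167.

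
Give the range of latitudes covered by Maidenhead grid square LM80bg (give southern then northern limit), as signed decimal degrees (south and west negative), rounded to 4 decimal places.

30.2500, 30.2917

Field L=11, M=12: +11·20° lon, +12·10° lat → SW at lon 40°, lat 30°.
Square 8, 0: +8·2° lon, +0·1° lat → SW at lon 56°, lat 30°.
Subsquare b=1, g=6: +1·0.0833333° lon, +6·0.0416667° lat → SW at lon 56.0833°, lat 30.25°.
Cell spans 0.0833333° lon × 0.0416667° lat.
south 30.2500, north 30.2917.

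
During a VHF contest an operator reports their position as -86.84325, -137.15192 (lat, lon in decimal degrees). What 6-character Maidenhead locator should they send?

CA13kd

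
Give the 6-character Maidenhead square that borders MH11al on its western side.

MH01xl

Longitude subsquare a = 0; −1 → -1, wraps to 23 = x, carry into square.
Longitude square 1; −1 → 0.
The latitude characters are unchanged.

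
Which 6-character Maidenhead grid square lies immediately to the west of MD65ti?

MD65si

Longitude subsquare t = 19; −1 → 18 = s.
The latitude characters are unchanged.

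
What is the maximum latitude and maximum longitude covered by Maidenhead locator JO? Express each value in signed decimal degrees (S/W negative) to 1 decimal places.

Field J=9, O=14: +9·20° lon, +14·10° lat → SW at lon 0°, lat 50°.
Cell spans 20° lon × 10° lat. NE corner is SW corner plus one full cell.
latitude 60.0, longitude 20.0.

60.0, 20.0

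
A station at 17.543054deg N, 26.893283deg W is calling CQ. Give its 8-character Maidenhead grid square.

HK67nn20

Shift to the Maidenhead origin (180°W, 90°S): lon 153.10672, lat 107.54305.
Field: lon ⌊153.10672/20⌋ = 7 → H; lat ⌊107.54305/10⌋ = 10 → K.
Square: lon ⌊13.10672/2⌋ = 6; lat ⌊7.54305/1⌋ = 7.
Subsquare: lon ⌊1.10672/0.0833333⌋ = 13 → n; lat ⌊0.54305/0.0416667⌋ = 13 → n.
Extended square: lon ⌊0.02338/0.00833333⌋ = 2; lat ⌊0.00139/0.00416667⌋ = 0.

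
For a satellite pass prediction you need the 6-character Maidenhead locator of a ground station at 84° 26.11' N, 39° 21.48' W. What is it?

HR04hk

Shift to the Maidenhead origin (180°W, 90°S): lon 140.6420, lat 174.4352.
Field: 140.6420/20 → 7 → H, 174.4352/10 → 17 → R; chars HR.
Square: 0.6420/2 → 0, 4.4352/1 → 4; chars 04.
Subsquare: 0.6420/0.0833333 → 7 → h, 0.4352/0.0416667 → 10 → k; chars hk.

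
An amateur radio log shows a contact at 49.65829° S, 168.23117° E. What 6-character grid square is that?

Shift to the Maidenhead origin (180°W, 90°S): lon 348.2312, lat 40.3417.
Field: 348.2312/20 → 17 → R, 40.3417/10 → 4 → E; chars RE.
Square: 8.2312/2 → 4, 0.3417/1 → 0; chars 40.
Subsquare: 0.2312/0.0833333 → 2 → c, 0.3417/0.0416667 → 8 → i; chars ci.

RE40ci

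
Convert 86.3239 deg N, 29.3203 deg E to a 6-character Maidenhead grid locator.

KR46ph

Shift to the Maidenhead origin (180°W, 90°S): lon 209.3203, lat 176.3239.
Field: 209.3203/20 → 10 → K, 176.3239/10 → 17 → R; chars KR.
Square: 9.3203/2 → 4, 6.3239/1 → 6; chars 46.
Subsquare: 1.3203/0.0833333 → 15 → p, 0.3239/0.0416667 → 7 → h; chars ph.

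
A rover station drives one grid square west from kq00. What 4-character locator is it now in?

Longitude square 0; −1 → -1, wraps to 9, carry into field.
Longitude field K = 10; −1 → 9 = J.
The latitude characters are unchanged.

JQ90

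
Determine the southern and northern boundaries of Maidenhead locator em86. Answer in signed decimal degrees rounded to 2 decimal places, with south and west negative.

36.00, 37.00

Field E=4, M=12: +4·20° lon, +12·10° lat → SW at lon -100°, lat 30°.
Square 8, 6: +8·2° lon, +6·1° lat → SW at lon -84°, lat 36°.
Cell spans 2° lon × 1° lat.
south 36.00, north 37.00.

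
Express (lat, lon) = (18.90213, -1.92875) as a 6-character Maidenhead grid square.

IK98av

Offset from 180°W / 90°S: lon 178.0712°, lat 108.9021°.
Field: 178.0712/20 → 8 → I, 108.9021/10 → 10 → K; chars IK.
Square: 18.0712/2 → 9, 8.9021/1 → 8; chars 98.
Subsquare: 0.0712/0.0833333 → 0 → a, 0.9021/0.0416667 → 21 → v; chars av.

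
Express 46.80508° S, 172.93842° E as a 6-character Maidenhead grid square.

RE63le

Shift to the Maidenhead origin (180°W, 90°S): lon 352.9384, lat 43.1949.
Field: 352.9384/20 → 17 → R, 43.1949/10 → 4 → E; chars RE.
Square: 12.9384/2 → 6, 3.1949/1 → 3; chars 63.
Subsquare: 0.9384/0.0833333 → 11 → l, 0.1949/0.0416667 → 4 → e; chars le.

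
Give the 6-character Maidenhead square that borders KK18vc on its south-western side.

Longitude subsquare v = 21; −1 → 20 = u.
Latitude subsquare c = 2; −1 → 1 = b.

KK18ub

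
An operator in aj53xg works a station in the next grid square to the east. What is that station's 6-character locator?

AJ63ag

Longitude subsquare x = 23; +1 → 24, wraps to 0 = a, carry into square.
Longitude square 5; +1 → 6.
The latitude characters are unchanged.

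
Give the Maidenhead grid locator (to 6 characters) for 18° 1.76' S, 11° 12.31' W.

IH41jx

Shift to the Maidenhead origin (180°W, 90°S): lon 168.7948, lat 71.9707.
Field: 168.7948/20 → 8 → I, 71.9707/10 → 7 → H; chars IH.
Square: 8.7948/2 → 4, 1.9707/1 → 1; chars 41.
Subsquare: 0.7948/0.0833333 → 9 → j, 0.9707/0.0416667 → 23 → x; chars jx.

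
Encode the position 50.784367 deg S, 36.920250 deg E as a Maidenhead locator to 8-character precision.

Offset from 180°W / 90°S: lon 216.92025°, lat 39.21563°.
Field: lon ⌊216.92025/20⌋ = 10 → K; lat ⌊39.21563/10⌋ = 3 → D.
Square: lon ⌊16.92025/2⌋ = 8; lat ⌊9.21563/1⌋ = 9.
Subsquare: lon ⌊0.92025/0.0833333⌋ = 11 → l; lat ⌊0.21563/0.0416667⌋ = 5 → f.
Extended square: lon ⌊0.00358/0.00833333⌋ = 0; lat ⌊0.00730/0.00416667⌋ = 1.

KD89lf01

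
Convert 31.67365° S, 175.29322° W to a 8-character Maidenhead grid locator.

AF28ih48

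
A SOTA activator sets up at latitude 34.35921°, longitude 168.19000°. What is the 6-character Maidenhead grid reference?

Offset from 180°W / 90°S: lon 348.1900°, lat 124.3592°.
Field: lon ⌊348.1900/20⌋ = 17 → R; lat ⌊124.3592/10⌋ = 12 → M.
Square: lon ⌊8.1900/2⌋ = 4; lat ⌊4.3592/1⌋ = 4.
Subsquare: lon ⌊0.1900/0.0833333⌋ = 2 → c; lat ⌊0.3592/0.0416667⌋ = 8 → i.

RM44ci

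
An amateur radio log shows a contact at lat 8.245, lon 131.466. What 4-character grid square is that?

PJ58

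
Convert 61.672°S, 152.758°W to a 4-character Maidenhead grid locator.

BC38

Add 180° to longitude and 90° to latitude: 27.24, 28.33.
Field: 27.24/20 → 1 → B, 28.33/10 → 2 → C; chars BC.
Square: 7.24/2 → 3, 8.33/1 → 8; chars 38.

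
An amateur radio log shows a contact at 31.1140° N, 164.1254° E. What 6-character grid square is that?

Shift to the Maidenhead origin (180°W, 90°S): lon 344.1254, lat 121.1140.
Field: 344.1254/20 → 17 → R, 121.1140/10 → 12 → M; chars RM.
Square: 4.1254/2 → 2, 1.1140/1 → 1; chars 21.
Subsquare: 0.1254/0.0833333 → 1 → b, 0.1140/0.0416667 → 2 → c; chars bc.

RM21bc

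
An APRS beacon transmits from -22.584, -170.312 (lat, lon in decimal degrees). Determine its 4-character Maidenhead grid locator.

AG47

Offset from 180°W / 90°S: lon 9.69°, lat 67.42°.
Field (20°×10°, letters A–R): 9.69/20 → 0 → A, 67.42/10 → 6 → G; chars AG.
Square (2°×1°, digits 0–9): 9.69/2 → 4, 7.42/1 → 7; chars 47.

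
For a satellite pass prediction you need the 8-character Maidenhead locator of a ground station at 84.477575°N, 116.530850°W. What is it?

DR14rl64

Add 180° to longitude and 90° to latitude: 63.46915, 174.47758.
Field (20°×10°, letters A–R): lon ⌊63.46915/20⌋ = 3 → D; lat ⌊174.47758/10⌋ = 17 → R.
Square (2°×1°, digits 0–9): lon ⌊3.46915/2⌋ = 1; lat ⌊4.47758/1⌋ = 4.
Subsquare (5′×2.5′, letters a–x): lon ⌊1.46915/0.0833333⌋ = 17 → r; lat ⌊0.47758/0.0416667⌋ = 11 → l.
Extended square (30″×15″, digits 0–9): lon ⌊0.05248/0.00833333⌋ = 6; lat ⌊0.01924/0.00416667⌋ = 4.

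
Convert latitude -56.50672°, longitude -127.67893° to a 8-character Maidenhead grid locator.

CD63dl88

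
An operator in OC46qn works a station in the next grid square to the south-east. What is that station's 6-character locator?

OC46rm

Longitude subsquare q = 16; +1 → 17 = r.
Latitude subsquare n = 13; −1 → 12 = m.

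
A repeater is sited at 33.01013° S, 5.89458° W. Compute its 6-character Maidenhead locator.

Shift to the Maidenhead origin (180°W, 90°S): lon 174.1054, lat 56.9899.
Field (20°×10°, letters A–R): 174.1054/20 → 8 → I, 56.9899/10 → 5 → F; chars IF.
Square (2°×1°, digits 0–9): 14.1054/2 → 7, 6.9899/1 → 6; chars 76.
Subsquare (5′×2.5′, letters a–x): 0.1054/0.0833333 → 1 → b, 0.9899/0.0416667 → 23 → x; chars bx.

IF76bx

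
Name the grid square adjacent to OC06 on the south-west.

NC95

Longitude square 0; −1 → -1, wraps to 9, carry into field.
Longitude field O = 14; −1 → 13 = N.
Latitude square 6; −1 → 5.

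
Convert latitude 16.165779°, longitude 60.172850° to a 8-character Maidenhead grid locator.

Shift to the Maidenhead origin (180°W, 90°S): lon 240.17285, lat 106.16578.
Field: lon ⌊240.17285/20⌋ = 12 → M; lat ⌊106.16578/10⌋ = 10 → K.
Square: lon ⌊0.17285/2⌋ = 0; lat ⌊6.16578/1⌋ = 6.
Subsquare: lon ⌊0.17285/0.0833333⌋ = 2 → c; lat ⌊0.16578/0.0416667⌋ = 3 → d.
Extended square: lon ⌊0.00618/0.00833333⌋ = 0; lat ⌊0.04078/0.00416667⌋ = 9.

MK06cd09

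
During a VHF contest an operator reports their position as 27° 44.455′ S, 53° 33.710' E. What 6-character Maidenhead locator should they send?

LG62sg

Shift to the Maidenhead origin (180°W, 90°S): lon 233.5618, lat 62.2591.
Field (20°×10°, letters A–R): lon ⌊233.5618/20⌋ = 11 → L; lat ⌊62.2591/10⌋ = 6 → G.
Square (2°×1°, digits 0–9): lon ⌊13.5618/2⌋ = 6; lat ⌊2.2591/1⌋ = 2.
Subsquare (5′×2.5′, letters a–x): lon ⌊1.5618/0.0833333⌋ = 18 → s; lat ⌊0.2591/0.0416667⌋ = 6 → g.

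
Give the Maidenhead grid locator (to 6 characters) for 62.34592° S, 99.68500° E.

NC97up

Add 180° to longitude and 90° to latitude: 279.6850, 27.6541.
Field: lon ⌊279.6850/20⌋ = 13 → N; lat ⌊27.6541/10⌋ = 2 → C.
Square: lon ⌊19.6850/2⌋ = 9; lat ⌊7.6541/1⌋ = 7.
Subsquare: lon ⌊1.6850/0.0833333⌋ = 20 → u; lat ⌊0.6541/0.0416667⌋ = 15 → p.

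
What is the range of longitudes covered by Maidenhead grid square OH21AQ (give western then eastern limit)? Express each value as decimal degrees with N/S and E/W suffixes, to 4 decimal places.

104.0000° E, 104.0833° E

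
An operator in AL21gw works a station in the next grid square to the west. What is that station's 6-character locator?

AL21fw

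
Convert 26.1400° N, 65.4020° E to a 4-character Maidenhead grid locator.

ML26

Shift to the Maidenhead origin (180°W, 90°S): lon 245.40, lat 116.14.
Field: lon ⌊245.40/20⌋ = 12 → M; lat ⌊116.14/10⌋ = 11 → L.
Square: lon ⌊5.40/2⌋ = 2; lat ⌊6.14/1⌋ = 6.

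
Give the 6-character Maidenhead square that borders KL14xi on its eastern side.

Longitude subsquare x = 23; +1 → 24, wraps to 0 = a, carry into square.
Longitude square 1; +1 → 2.
The latitude characters are unchanged.

KL24ai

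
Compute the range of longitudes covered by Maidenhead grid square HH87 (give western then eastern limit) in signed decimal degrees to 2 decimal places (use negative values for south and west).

-24.00, -22.00

Field H=7, H=7: +7·20° lon, +7·10° lat → SW at lon -40°, lat -20°.
Square 8, 7: +8·2° lon, +7·1° lat → SW at lon -24°, lat -13°.
Cell spans 2° lon × 1° lat.
west -24.00, east -22.00.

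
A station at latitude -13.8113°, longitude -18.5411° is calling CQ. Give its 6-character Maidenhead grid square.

IH06re

Add 180° to longitude and 90° to latitude: 161.4589, 76.1887.
Field: 161.4589/20 → 8 → I, 76.1887/10 → 7 → H; chars IH.
Square: 1.4589/2 → 0, 6.1887/1 → 6; chars 06.
Subsquare: 1.4589/0.0833333 → 17 → r, 0.1887/0.0416667 → 4 → e; chars re.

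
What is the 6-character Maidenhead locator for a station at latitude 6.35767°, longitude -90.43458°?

Shift to the Maidenhead origin (180°W, 90°S): lon 89.5654, lat 96.3577.
Field (20°×10°, letters A–R): lon ⌊89.5654/20⌋ = 4 → E; lat ⌊96.3577/10⌋ = 9 → J.
Square (2°×1°, digits 0–9): lon ⌊9.5654/2⌋ = 4; lat ⌊6.3577/1⌋ = 6.
Subsquare (5′×2.5′, letters a–x): lon ⌊1.5654/0.0833333⌋ = 18 → s; lat ⌊0.3577/0.0416667⌋ = 8 → i.

EJ46si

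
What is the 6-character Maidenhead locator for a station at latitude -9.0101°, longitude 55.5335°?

Offset from 180°W / 90°S: lon 235.5335°, lat 80.9899°.
Field (20°×10°, letters A–R): 235.5335/20 → 11 → L, 80.9899/10 → 8 → I; chars LI.
Square (2°×1°, digits 0–9): 15.5335/2 → 7, 0.9899/1 → 0; chars 70.
Subsquare (5′×2.5′, letters a–x): 1.5335/0.0833333 → 18 → s, 0.9899/0.0416667 → 23 → x; chars sx.

LI70sx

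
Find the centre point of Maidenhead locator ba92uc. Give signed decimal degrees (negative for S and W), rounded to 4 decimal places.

Field B=1, A=0: +1·20° lon, +0·10° lat → SW at lon -160°, lat -90°.
Square 9, 2: +9·2° lon, +2·1° lat → SW at lon -142°, lat -88°.
Subsquare u=20, c=2: +20·0.0833333° lon, +2·0.0416667° lat → SW at lon -140.333°, lat -87.9167°.
Cell spans 0.0833333° lon × 0.0416667° lat. Centre is SW corner plus half of each.
latitude -87.8958, longitude -140.2917.

-87.8958, -140.2917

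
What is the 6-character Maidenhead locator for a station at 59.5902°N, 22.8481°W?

HO89no

Shift to the Maidenhead origin (180°W, 90°S): lon 157.1519, lat 149.5902.
Field (20°×10°, letters A–R): 157.1519/20 → 7 → H, 149.5902/10 → 14 → O; chars HO.
Square (2°×1°, digits 0–9): 17.1519/2 → 8, 9.5902/1 → 9; chars 89.
Subsquare (5′×2.5′, letters a–x): 1.1519/0.0833333 → 13 → n, 0.5902/0.0416667 → 14 → o; chars no.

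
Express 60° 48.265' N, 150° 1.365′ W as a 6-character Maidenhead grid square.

Shift to the Maidenhead origin (180°W, 90°S): lon 29.9772, lat 150.8044.
Field: 29.9772/20 → 1 → B, 150.8044/10 → 15 → P; chars BP.
Square: 9.9772/2 → 4, 0.8044/1 → 0; chars 40.
Subsquare: 1.9772/0.0833333 → 23 → x, 0.8044/0.0416667 → 19 → t; chars xt.

BP40xt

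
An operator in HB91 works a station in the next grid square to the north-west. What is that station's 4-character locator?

Longitude square 9; −1 → 8.
Latitude square 1; +1 → 2.

HB82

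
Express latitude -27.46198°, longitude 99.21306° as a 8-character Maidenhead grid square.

NG92om59

Offset from 180°W / 90°S: lon 279.21306°, lat 62.53802°.
Field: lon ⌊279.21306/20⌋ = 13 → N; lat ⌊62.53802/10⌋ = 6 → G.
Square: lon ⌊19.21306/2⌋ = 9; lat ⌊2.53802/1⌋ = 2.
Subsquare: lon ⌊1.21306/0.0833333⌋ = 14 → o; lat ⌊0.53802/0.0416667⌋ = 12 → m.
Extended square: lon ⌊0.04639/0.00833333⌋ = 5; lat ⌊0.03802/0.00416667⌋ = 9.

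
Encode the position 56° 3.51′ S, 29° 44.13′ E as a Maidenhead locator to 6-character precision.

Offset from 180°W / 90°S: lon 209.7355°, lat 33.9415°.
Field (20°×10°, letters A–R): 209.7355/20 → 10 → K, 33.9415/10 → 3 → D; chars KD.
Square (2°×1°, digits 0–9): 9.7355/2 → 4, 3.9415/1 → 3; chars 43.
Subsquare (5′×2.5′, letters a–x): 1.7355/0.0833333 → 20 → u, 0.9415/0.0416667 → 22 → w; chars uw.

KD43uw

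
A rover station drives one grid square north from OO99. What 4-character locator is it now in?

OP90

Latitude square 9; +1 → 10, wraps to 0, carry into field.
Latitude field O = 14; +1 → 15 = P.
The longitude characters are unchanged.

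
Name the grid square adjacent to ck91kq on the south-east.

CK91lp

Longitude subsquare k = 10; +1 → 11 = l.
Latitude subsquare q = 16; −1 → 15 = p.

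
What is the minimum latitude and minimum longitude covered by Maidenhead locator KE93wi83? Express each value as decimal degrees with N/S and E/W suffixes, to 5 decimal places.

46.65417° S, 39.90000° E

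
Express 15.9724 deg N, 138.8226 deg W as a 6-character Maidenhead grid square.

CK05ox

Offset from 180°W / 90°S: lon 41.1774°, lat 105.9724°.
Field: lon ⌊41.1774/20⌋ = 2 → C; lat ⌊105.9724/10⌋ = 10 → K.
Square: lon ⌊1.1774/2⌋ = 0; lat ⌊5.9724/1⌋ = 5.
Subsquare: lon ⌊1.1774/0.0833333⌋ = 14 → o; lat ⌊0.9724/0.0416667⌋ = 23 → x.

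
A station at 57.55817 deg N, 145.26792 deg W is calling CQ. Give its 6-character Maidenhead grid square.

BO77in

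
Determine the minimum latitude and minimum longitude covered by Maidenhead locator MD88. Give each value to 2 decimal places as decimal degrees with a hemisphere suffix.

Field M=12, D=3: +12·20° lon, +3·10° lat → SW at lon 60°, lat -60°.
Square 8, 8: +8·2° lon, +8·1° lat → SW at lon 76°, lat -52°.
latitude 52.00° S, longitude 76.00° E.

52.00° S, 76.00° E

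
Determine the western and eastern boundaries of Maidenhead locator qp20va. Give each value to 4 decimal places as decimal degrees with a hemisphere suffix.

145.7500° E, 145.8333° E

Field Q=16, P=15: +16·20° lon, +15·10° lat → SW at lon 140°, lat 60°.
Square 2, 0: +2·2° lon, +0·1° lat → SW at lon 144°, lat 60°.
Subsquare v=21, a=0: +21·0.0833333° lon, +0·0.0416667° lat → SW at lon 145.75°, lat 60°.
Cell spans 0.0833333° lon × 0.0416667° lat.
west 145.7500° E, east 145.8333° E.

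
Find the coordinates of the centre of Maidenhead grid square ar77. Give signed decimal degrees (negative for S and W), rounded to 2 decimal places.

Field A=0, R=17: +0·20° lon, +17·10° lat → SW at lon -180°, lat 80°.
Square 7, 7: +7·2° lon, +7·1° lat → SW at lon -166°, lat 87°.
Cell spans 2° lon × 1° lat. Centre is SW corner plus half of each.
latitude 87.50, longitude -165.00.

87.50, -165.00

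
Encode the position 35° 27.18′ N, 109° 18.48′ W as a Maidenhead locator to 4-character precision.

Add 180° to longitude and 90° to latitude: 70.69, 125.45.
Field (20°×10°, letters A–R): lon ⌊70.69/20⌋ = 3 → D; lat ⌊125.45/10⌋ = 12 → M.
Square (2°×1°, digits 0–9): lon ⌊10.69/2⌋ = 5; lat ⌊5.45/1⌋ = 5.

DM55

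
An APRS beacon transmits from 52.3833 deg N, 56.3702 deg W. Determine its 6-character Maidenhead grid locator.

Offset from 180°W / 90°S: lon 123.6298°, lat 142.3833°.
Field (20°×10°, letters A–R): lon ⌊123.6298/20⌋ = 6 → G; lat ⌊142.3833/10⌋ = 14 → O.
Square (2°×1°, digits 0–9): lon ⌊3.6298/2⌋ = 1; lat ⌊2.3833/1⌋ = 2.
Subsquare (5′×2.5′, letters a–x): lon ⌊1.6298/0.0833333⌋ = 19 → t; lat ⌊0.3833/0.0416667⌋ = 9 → j.

GO12tj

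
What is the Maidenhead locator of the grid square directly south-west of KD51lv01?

KD51kv90

Longitude extended square 0; −1 → -1, wraps to 9, carry into subsquare.
Longitude subsquare l = 11; −1 → 10 = k.
Latitude extended square 1; −1 → 0.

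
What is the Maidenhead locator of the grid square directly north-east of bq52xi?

BQ62aj

Longitude subsquare x = 23; +1 → 24, wraps to 0 = a, carry into square.
Longitude square 5; +1 → 6.
Latitude subsquare i = 8; +1 → 9 = j.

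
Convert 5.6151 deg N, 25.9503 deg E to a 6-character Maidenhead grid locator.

Offset from 180°W / 90°S: lon 205.9503°, lat 95.6151°.
Field: 205.9503/20 → 10 → K, 95.6151/10 → 9 → J; chars KJ.
Square: 5.9503/2 → 2, 5.6151/1 → 5; chars 25.
Subsquare: 1.9503/0.0833333 → 23 → x, 0.6151/0.0416667 → 14 → o; chars xo.

KJ25xo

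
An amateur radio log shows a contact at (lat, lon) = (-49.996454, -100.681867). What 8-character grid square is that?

DE90pa80

Offset from 180°W / 90°S: lon 79.31813°, lat 40.00355°.
Field: lon ⌊79.31813/20⌋ = 3 → D; lat ⌊40.00355/10⌋ = 4 → E.
Square: lon ⌊19.31813/2⌋ = 9; lat ⌊0.00355/1⌋ = 0.
Subsquare: lon ⌊1.31813/0.0833333⌋ = 15 → p; lat ⌊0.00355/0.0416667⌋ = 0 → a.
Extended square: lon ⌊0.06813/0.00833333⌋ = 8; lat ⌊0.00355/0.00416667⌋ = 0.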